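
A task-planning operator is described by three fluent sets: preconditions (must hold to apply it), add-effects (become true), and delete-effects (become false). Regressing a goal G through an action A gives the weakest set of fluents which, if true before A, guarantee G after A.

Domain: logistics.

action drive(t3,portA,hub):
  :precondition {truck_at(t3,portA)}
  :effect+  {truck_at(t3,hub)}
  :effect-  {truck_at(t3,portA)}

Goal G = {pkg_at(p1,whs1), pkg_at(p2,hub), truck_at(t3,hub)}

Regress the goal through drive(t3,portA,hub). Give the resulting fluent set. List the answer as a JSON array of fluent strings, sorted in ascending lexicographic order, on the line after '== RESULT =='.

Regress:
  G ∩ del = {}  (empty — regression defined)
  G \ add = {pkg_at(p1,whs1), pkg_at(p2,hub), truck_at(t3,hub)} \ {truck_at(t3,hub)} = {pkg_at(p1,whs1), pkg_at(p2,hub)}
  ∪ pre   = {pkg_at(p1,whs1), pkg_at(p2,hub)} ∪ {truck_at(t3,portA)}
          = {pkg_at(p1,whs1), pkg_at(p2,hub), truck_at(t3,portA)}

== RESULT ==
["pkg_at(p1,whs1)", "pkg_at(p2,hub)", "truck_at(t3,portA)"]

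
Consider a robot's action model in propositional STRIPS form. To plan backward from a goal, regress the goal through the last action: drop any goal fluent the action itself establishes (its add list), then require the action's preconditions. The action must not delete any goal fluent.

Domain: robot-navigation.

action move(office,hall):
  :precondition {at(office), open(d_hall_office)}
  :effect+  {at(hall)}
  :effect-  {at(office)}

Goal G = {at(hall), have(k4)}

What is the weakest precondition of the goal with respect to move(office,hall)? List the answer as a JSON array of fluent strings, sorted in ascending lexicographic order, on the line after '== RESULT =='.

Regress:
  G ∩ del = {}  (empty — regression defined)
  G \ add = {at(hall), have(k4)} \ {at(hall)} = {have(k4)}
  ∪ pre   = {have(k4)} ∪ {at(office), open(d_hall_office)}
          = {at(office), have(k4), open(d_hall_office)}

== RESULT ==
["at(office)", "have(k4)", "open(d_hall_office)"]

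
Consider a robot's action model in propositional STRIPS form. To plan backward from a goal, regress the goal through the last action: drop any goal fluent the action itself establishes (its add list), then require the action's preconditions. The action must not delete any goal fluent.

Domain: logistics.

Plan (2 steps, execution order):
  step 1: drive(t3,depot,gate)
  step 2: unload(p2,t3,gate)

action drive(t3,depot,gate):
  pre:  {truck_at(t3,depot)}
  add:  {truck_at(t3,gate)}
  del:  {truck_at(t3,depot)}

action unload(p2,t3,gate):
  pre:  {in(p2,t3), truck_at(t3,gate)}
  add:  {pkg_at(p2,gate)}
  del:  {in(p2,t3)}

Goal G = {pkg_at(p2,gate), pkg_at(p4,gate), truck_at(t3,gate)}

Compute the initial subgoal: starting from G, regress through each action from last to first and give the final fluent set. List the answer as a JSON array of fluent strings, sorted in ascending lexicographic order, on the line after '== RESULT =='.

Regress step by step:
  through step 2 (unload(p2,t3,gate)): drop {pkg_at(p2,gate)}, keep {pkg_at(p4,gate), truck_at(t3,gate)}, require {in(p2,t3), truck_at(t3,gate)}
    → {in(p2,t3), pkg_at(p4,gate), truck_at(t3,gate)}
  through step 1 (drive(t3,depot,gate)): drop {truck_at(t3,gate)}, keep {in(p2,t3), pkg_at(p4,gate)}, require {truck_at(t3,depot)}
    → {in(p2,t3), pkg_at(p4,gate), truck_at(t3,depot)}

== RESULT ==
["in(p2,t3)", "pkg_at(p4,gate)", "truck_at(t3,depot)"]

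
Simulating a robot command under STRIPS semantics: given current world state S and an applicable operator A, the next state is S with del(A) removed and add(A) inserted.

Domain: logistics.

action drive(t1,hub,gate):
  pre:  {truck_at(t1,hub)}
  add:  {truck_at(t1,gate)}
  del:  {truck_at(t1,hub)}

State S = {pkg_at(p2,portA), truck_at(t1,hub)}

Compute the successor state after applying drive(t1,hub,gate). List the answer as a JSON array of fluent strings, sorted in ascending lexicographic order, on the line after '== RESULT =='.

Compute (S \ del) ∪ add:
  pre ⊆ S: {truck_at(t1,hub)} ⊆ S  — applicable
  S \ del = {pkg_at(p2,portA)}
  ∪ add   = {pkg_at(p2,portA), truck_at(t1,gate)}

== RESULT ==
["pkg_at(p2,portA)", "truck_at(t1,gate)"]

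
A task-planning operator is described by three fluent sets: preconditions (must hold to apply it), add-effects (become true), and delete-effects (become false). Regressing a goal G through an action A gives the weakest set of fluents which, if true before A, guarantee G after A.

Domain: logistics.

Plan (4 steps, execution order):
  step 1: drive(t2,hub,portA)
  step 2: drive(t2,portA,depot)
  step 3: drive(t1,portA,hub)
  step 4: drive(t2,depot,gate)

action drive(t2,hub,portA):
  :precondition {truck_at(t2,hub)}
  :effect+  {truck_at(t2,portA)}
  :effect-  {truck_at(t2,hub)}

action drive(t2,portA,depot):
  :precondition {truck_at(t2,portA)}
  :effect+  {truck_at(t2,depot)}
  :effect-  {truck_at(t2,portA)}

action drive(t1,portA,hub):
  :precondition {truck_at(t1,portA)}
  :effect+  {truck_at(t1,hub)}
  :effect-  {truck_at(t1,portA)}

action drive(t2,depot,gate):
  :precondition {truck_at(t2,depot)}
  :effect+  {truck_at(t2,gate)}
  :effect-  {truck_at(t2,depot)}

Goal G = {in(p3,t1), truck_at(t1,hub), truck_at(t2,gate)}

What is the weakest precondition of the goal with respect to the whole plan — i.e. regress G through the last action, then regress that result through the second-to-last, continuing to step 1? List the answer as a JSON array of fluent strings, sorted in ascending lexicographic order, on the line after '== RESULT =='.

Work backward from the goal:
  through step 4 (drive(t2,depot,gate)): drop {truck_at(t2,gate)}, keep {in(p3,t1), truck_at(t1,hub)}, require {truck_at(t2,depot)}
    → {in(p3,t1), truck_at(t1,hub), truck_at(t2,depot)}
  through step 3 (drive(t1,portA,hub)): drop {truck_at(t1,hub)}, keep {in(p3,t1), truck_at(t2,depot)}, require {truck_at(t1,portA)}
    → {in(p3,t1), truck_at(t1,portA), truck_at(t2,depot)}
  through step 2 (drive(t2,portA,depot)): drop {truck_at(t2,depot)}, keep {in(p3,t1), truck_at(t1,portA)}, require {truck_at(t2,portA)}
    → {in(p3,t1), truck_at(t1,portA), truck_at(t2,portA)}
  through step 1 (drive(t2,hub,portA)): drop {truck_at(t2,portA)}, keep {in(p3,t1), truck_at(t1,portA)}, require {truck_at(t2,hub)}
    → {in(p3,t1), truck_at(t1,portA), truck_at(t2,hub)}

== RESULT ==
["in(p3,t1)", "truck_at(t1,portA)", "truck_at(t2,hub)"]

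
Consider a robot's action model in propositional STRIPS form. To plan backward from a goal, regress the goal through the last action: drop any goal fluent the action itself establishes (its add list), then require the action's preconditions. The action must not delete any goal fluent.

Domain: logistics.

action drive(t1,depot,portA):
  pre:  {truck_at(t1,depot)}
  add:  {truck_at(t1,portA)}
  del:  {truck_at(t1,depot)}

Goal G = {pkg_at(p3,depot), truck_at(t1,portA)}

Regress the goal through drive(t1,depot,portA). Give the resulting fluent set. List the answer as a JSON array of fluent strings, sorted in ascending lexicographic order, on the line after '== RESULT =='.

Regress:
  G ∩ del = {}  (empty — regression defined)
  G \ add = {pkg_at(p3,depot), truck_at(t1,portA)} \ {truck_at(t1,portA)} = {pkg_at(p3,depot)}
  ∪ pre   = {pkg_at(p3,depot)} ∪ {truck_at(t1,depot)}
          = {pkg_at(p3,depot), truck_at(t1,depot)}

== RESULT ==
["pkg_at(p3,depot)", "truck_at(t1,depot)"]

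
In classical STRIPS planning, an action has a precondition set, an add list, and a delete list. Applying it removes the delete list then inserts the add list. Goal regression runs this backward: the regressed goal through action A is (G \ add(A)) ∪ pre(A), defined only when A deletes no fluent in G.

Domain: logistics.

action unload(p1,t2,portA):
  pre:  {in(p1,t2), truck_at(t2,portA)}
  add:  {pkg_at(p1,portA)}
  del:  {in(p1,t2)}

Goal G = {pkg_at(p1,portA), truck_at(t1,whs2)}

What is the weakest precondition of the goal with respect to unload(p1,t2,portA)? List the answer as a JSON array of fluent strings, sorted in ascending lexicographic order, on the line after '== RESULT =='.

Compute (G \ add) ∪ pre:
  G ∩ del = {}  (empty — regression defined)
  G \ add = {pkg_at(p1,portA), truck_at(t1,whs2)} \ {pkg_at(p1,portA)} = {truck_at(t1,whs2)}
  ∪ pre   = {truck_at(t1,whs2)} ∪ {in(p1,t2), truck_at(t2,portA)}
          = {in(p1,t2), truck_at(t1,whs2), truck_at(t2,portA)}

== RESULT ==
["in(p1,t2)", "truck_at(t1,whs2)", "truck_at(t2,portA)"]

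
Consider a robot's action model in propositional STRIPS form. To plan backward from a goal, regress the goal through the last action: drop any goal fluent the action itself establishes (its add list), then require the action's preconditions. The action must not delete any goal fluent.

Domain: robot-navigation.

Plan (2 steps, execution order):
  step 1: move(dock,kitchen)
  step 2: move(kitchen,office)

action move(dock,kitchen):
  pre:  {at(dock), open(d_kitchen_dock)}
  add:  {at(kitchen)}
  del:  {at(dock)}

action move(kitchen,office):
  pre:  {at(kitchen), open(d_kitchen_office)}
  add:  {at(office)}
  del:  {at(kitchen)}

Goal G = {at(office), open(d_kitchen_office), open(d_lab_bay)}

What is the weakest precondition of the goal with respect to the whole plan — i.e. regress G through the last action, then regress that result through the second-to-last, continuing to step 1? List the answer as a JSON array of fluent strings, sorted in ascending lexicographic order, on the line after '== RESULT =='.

Regress step by step:
  through step 2 (move(kitchen,office)): drop {at(office)}, keep {open(d_kitchen_office), open(d_lab_bay)}, require {at(kitchen), open(d_kitchen_office)}
    → {at(kitchen), open(d_kitchen_office), open(d_lab_bay)}
  through step 1 (move(dock,kitchen)): drop {at(kitchen)}, keep {open(d_kitchen_office), open(d_lab_bay)}, require {at(dock), open(d_kitchen_dock)}
    → {at(dock), open(d_kitchen_dock), open(d_kitchen_office), open(d_lab_bay)}

== RESULT ==
["at(dock)", "open(d_kitchen_dock)", "open(d_kitchen_office)", "open(d_lab_bay)"]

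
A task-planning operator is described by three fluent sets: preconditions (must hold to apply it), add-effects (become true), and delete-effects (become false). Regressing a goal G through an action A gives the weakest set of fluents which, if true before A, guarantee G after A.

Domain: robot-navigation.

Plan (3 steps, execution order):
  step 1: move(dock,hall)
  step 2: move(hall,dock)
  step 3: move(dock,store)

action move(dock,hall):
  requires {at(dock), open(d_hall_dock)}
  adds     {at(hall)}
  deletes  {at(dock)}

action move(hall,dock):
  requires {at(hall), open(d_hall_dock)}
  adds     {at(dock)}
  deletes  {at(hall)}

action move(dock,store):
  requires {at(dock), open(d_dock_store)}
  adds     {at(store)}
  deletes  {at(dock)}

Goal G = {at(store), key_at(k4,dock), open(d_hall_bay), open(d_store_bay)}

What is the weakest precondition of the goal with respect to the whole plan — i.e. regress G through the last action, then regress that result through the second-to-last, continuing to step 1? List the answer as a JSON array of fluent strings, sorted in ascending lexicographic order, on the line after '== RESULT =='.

Work backward from the goal:
  through step 3 (move(dock,store)): drop {at(store)}, keep {key_at(k4,dock), open(d_hall_bay), open(d_store_bay)}, require {at(dock), open(d_dock_store)}
    → {at(dock), key_at(k4,dock), open(d_dock_store), open(d_hall_bay), open(d_store_bay)}
  through step 2 (move(hall,dock)): drop {at(dock)}, keep {key_at(k4,dock), open(d_dock_store), open(d_hall_bay), open(d_store_bay)}, require {at(hall), open(d_hall_dock)}
    → {at(hall), key_at(k4,dock), open(d_dock_store), open(d_hall_bay), open(d_hall_dock), open(d_store_bay)}
  through step 1 (move(dock,hall)): drop {at(hall)}, keep {key_at(k4,dock), open(d_dock_store), open(d_hall_bay), open(d_hall_dock), open(d_store_bay)}, require {at(dock), open(d_hall_dock)}
    → {at(dock), key_at(k4,dock), open(d_dock_store), open(d_hall_bay), open(d_hall_dock), open(d_store_bay)}

== RESULT ==
["at(dock)", "key_at(k4,dock)", "open(d_dock_store)", "open(d_hall_bay)", "open(d_hall_dock)", "open(d_store_bay)"]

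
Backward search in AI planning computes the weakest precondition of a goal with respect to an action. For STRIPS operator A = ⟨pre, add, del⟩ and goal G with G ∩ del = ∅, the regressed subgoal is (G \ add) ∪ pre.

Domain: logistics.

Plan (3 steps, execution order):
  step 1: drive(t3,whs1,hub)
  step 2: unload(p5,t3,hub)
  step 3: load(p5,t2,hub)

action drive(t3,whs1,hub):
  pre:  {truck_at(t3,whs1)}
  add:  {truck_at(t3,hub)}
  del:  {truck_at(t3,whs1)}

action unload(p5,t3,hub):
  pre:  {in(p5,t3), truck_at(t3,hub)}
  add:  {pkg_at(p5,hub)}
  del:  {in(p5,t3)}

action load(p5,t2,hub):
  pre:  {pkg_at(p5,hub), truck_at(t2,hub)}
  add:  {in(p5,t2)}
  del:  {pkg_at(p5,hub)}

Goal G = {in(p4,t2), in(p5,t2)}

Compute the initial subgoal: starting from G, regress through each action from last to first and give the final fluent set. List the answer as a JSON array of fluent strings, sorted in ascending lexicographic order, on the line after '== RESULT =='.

Regress step by step:
  through step 3 (load(p5,t2,hub)): drop {in(p5,t2)}, keep {in(p4,t2)}, require {pkg_at(p5,hub), truck_at(t2,hub)}
    → {in(p4,t2), pkg_at(p5,hub), truck_at(t2,hub)}
  through step 2 (unload(p5,t3,hub)): drop {pkg_at(p5,hub)}, keep {in(p4,t2), truck_at(t2,hub)}, require {in(p5,t3), truck_at(t3,hub)}
    → {in(p4,t2), in(p5,t3), truck_at(t2,hub), truck_at(t3,hub)}
  through step 1 (drive(t3,whs1,hub)): drop {truck_at(t3,hub)}, keep {in(p4,t2), in(p5,t3), truck_at(t2,hub)}, require {truck_at(t3,whs1)}
    → {in(p4,t2), in(p5,t3), truck_at(t2,hub), truck_at(t3,whs1)}

== RESULT ==
["in(p4,t2)", "in(p5,t3)", "truck_at(t2,hub)", "truck_at(t3,whs1)"]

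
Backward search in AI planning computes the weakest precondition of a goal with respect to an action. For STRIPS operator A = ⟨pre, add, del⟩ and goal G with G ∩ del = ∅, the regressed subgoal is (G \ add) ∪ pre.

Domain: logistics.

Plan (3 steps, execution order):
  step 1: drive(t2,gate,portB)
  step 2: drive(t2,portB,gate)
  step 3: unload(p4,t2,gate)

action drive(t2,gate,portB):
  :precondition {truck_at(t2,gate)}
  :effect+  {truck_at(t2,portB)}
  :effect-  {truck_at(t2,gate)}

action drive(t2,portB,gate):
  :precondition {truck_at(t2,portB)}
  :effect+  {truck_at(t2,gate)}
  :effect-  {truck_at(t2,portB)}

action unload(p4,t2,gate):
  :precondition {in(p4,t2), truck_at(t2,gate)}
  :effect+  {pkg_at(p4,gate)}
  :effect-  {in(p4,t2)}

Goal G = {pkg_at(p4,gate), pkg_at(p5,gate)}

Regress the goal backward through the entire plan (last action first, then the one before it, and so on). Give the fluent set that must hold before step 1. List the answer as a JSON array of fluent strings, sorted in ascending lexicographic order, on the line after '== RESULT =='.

Work backward from the goal:
  through step 3 (unload(p4,t2,gate)): drop {pkg_at(p4,gate)}, keep {pkg_at(p5,gate)}, require {in(p4,t2), truck_at(t2,gate)}
    → {in(p4,t2), pkg_at(p5,gate), truck_at(t2,gate)}
  through step 2 (drive(t2,portB,gate)): drop {truck_at(t2,gate)}, keep {in(p4,t2), pkg_at(p5,gate)}, require {truck_at(t2,portB)}
    → {in(p4,t2), pkg_at(p5,gate), truck_at(t2,portB)}
  through step 1 (drive(t2,gate,portB)): drop {truck_at(t2,portB)}, keep {in(p4,t2), pkg_at(p5,gate)}, require {truck_at(t2,gate)}
    → {in(p4,t2), pkg_at(p5,gate), truck_at(t2,gate)}

== RESULT ==
["in(p4,t2)", "pkg_at(p5,gate)", "truck_at(t2,gate)"]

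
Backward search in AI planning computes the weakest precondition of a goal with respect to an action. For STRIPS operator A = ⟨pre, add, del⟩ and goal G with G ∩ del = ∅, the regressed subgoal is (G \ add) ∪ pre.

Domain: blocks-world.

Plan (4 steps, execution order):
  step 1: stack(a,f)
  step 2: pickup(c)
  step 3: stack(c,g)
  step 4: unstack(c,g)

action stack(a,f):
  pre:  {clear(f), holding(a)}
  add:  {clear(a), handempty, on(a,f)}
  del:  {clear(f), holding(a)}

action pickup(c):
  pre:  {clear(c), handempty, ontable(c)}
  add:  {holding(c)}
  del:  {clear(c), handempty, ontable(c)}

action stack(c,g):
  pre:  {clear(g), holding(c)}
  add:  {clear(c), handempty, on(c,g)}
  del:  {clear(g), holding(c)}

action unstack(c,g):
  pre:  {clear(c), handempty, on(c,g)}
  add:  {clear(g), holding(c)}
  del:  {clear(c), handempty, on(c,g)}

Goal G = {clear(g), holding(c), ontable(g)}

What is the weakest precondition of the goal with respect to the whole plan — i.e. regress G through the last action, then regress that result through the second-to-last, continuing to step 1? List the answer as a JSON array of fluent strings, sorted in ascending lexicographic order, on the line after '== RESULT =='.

Work backward from the goal:
  through step 4 (unstack(c,g)): drop {clear(g), holding(c)}, keep {ontable(g)}, require {clear(c), handempty, on(c,g)}
    → {clear(c), handempty, on(c,g), ontable(g)}
  through step 3 (stack(c,g)): drop {clear(c), handempty, on(c,g)}, keep {ontable(g)}, require {clear(g), holding(c)}
    → {clear(g), holding(c), ontable(g)}
  through step 2 (pickup(c)): drop {holding(c)}, keep {clear(g), ontable(g)}, require {clear(c), handempty, ontable(c)}
    → {clear(c), clear(g), handempty, ontable(c), ontable(g)}
  through step 1 (stack(a,f)): drop {handempty}, keep {clear(c), clear(g), ontable(c), ontable(g)}, require {clear(f), holding(a)}
    → {clear(c), clear(f), clear(g), holding(a), ontable(c), ontable(g)}

== RESULT ==
["clear(c)", "clear(f)", "clear(g)", "holding(a)", "ontable(c)", "ontable(g)"]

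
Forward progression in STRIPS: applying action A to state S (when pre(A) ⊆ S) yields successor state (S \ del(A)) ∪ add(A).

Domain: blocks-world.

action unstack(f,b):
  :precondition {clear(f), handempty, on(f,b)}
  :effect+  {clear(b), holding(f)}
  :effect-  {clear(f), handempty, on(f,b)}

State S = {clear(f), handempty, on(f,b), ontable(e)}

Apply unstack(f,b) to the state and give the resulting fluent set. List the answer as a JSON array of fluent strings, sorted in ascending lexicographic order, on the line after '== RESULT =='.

Progress:
  pre ⊆ S: {clear(f), handempty, on(f,b)} ⊆ S  — applicable
  S \ del = {ontable(e)}
  ∪ add   = {clear(b), holding(f), ontable(e)}

== RESULT ==
["clear(b)", "holding(f)", "ontable(e)"]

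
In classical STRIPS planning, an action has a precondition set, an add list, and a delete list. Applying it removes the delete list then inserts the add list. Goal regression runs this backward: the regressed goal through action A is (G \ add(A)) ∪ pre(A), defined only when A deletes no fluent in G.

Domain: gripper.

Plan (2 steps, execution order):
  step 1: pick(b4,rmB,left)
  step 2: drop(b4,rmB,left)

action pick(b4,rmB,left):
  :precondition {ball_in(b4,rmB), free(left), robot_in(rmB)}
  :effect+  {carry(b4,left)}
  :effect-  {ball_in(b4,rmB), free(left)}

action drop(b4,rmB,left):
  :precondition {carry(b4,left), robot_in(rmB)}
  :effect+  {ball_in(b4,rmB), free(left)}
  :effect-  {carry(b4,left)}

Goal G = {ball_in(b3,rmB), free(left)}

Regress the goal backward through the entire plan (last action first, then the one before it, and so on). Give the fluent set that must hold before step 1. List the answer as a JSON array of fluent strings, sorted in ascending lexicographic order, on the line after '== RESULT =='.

Regress step by step:
  through step 2 (drop(b4,rmB,left)): drop {free(left)}, keep {ball_in(b3,rmB)}, require {carry(b4,left), robot_in(rmB)}
    → {ball_in(b3,rmB), carry(b4,left), robot_in(rmB)}
  through step 1 (pick(b4,rmB,left)): drop {carry(b4,left)}, keep {ball_in(b3,rmB), robot_in(rmB)}, require {ball_in(b4,rmB), free(left), robot_in(rmB)}
    → {ball_in(b3,rmB), ball_in(b4,rmB), free(left), robot_in(rmB)}

== RESULT ==
["ball_in(b3,rmB)", "ball_in(b4,rmB)", "free(left)", "robot_in(rmB)"]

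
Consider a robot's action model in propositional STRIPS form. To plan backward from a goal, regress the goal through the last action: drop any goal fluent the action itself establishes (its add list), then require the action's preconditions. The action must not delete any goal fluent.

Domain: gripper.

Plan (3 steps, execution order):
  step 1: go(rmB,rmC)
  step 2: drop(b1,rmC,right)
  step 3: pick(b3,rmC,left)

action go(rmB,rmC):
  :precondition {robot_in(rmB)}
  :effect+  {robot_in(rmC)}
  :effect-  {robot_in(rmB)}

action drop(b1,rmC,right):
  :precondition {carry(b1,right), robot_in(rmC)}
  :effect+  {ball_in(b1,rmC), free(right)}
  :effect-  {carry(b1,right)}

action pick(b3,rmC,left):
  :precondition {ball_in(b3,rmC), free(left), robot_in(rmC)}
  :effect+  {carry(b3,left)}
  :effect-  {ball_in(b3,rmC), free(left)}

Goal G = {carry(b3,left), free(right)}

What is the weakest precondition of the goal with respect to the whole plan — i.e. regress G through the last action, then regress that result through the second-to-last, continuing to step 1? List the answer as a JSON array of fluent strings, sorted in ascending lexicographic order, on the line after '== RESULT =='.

Work backward from the goal:
  through step 3 (pick(b3,rmC,left)): drop {carry(b3,left)}, keep {free(right)}, require {ball_in(b3,rmC), free(left), robot_in(rmC)}
    → {ball_in(b3,rmC), free(left), free(right), robot_in(rmC)}
  through step 2 (drop(b1,rmC,right)): drop {free(right)}, keep {ball_in(b3,rmC), free(left), robot_in(rmC)}, require {carry(b1,right), robot_in(rmC)}
    → {ball_in(b3,rmC), carry(b1,right), free(left), robot_in(rmC)}
  through step 1 (go(rmB,rmC)): drop {robot_in(rmC)}, keep {ball_in(b3,rmC), carry(b1,right), free(left)}, require {robot_in(rmB)}
    → {ball_in(b3,rmC), carry(b1,right), free(left), robot_in(rmB)}

== RESULT ==
["ball_in(b3,rmC)", "carry(b1,right)", "free(left)", "robot_in(rmB)"]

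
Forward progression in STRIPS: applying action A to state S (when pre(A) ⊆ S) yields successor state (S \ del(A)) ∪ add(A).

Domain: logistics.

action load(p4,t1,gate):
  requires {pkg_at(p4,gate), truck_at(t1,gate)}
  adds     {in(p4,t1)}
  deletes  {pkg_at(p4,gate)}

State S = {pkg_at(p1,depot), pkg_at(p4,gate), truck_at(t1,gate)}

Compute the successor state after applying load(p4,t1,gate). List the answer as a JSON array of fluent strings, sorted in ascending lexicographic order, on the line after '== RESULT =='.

Progress:
  pre ⊆ S: {pkg_at(p4,gate), truck_at(t1,gate)} ⊆ S  — applicable
  S \ del = {pkg_at(p1,depot), truck_at(t1,gate)}
  ∪ add   = {in(p4,t1), pkg_at(p1,depot), truck_at(t1,gate)}

== RESULT ==
["in(p4,t1)", "pkg_at(p1,depot)", "truck_at(t1,gate)"]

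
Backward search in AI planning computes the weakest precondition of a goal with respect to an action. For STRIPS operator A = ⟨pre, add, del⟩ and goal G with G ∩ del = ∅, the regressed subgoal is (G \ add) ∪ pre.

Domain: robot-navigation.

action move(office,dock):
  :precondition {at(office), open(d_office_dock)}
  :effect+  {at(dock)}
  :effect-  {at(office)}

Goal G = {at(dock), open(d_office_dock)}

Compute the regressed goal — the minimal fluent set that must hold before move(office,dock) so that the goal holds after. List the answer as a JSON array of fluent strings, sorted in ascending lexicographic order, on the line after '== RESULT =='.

Compute (G \ add) ∪ pre:
  G ∩ del = {}  (empty — regression defined)
  G \ add = {at(dock), open(d_office_dock)} \ {at(dock)} = {open(d_office_dock)}
  ∪ pre   = {open(d_office_dock)} ∪ {at(office), open(d_office_dock)}
          = {at(office), open(d_office_dock)}

== RESULT ==
["at(office)", "open(d_office_dock)"]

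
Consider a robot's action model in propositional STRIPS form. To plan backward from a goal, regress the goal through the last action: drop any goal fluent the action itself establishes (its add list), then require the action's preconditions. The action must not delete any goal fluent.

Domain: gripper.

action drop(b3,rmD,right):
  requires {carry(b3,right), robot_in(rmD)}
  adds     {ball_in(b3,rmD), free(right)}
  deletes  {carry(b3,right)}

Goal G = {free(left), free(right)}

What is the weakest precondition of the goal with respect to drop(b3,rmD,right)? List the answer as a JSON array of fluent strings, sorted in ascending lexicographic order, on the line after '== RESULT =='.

Regress:
  G ∩ del = {}  (empty — regression defined)
  G \ add = {free(left), free(right)} \ {ball_in(b3,rmD), free(right)} = {free(left)}
  ∪ pre   = {free(left)} ∪ {carry(b3,right), robot_in(rmD)}
          = {carry(b3,right), free(left), robot_in(rmD)}

== RESULT ==
["carry(b3,right)", "free(left)", "robot_in(rmD)"]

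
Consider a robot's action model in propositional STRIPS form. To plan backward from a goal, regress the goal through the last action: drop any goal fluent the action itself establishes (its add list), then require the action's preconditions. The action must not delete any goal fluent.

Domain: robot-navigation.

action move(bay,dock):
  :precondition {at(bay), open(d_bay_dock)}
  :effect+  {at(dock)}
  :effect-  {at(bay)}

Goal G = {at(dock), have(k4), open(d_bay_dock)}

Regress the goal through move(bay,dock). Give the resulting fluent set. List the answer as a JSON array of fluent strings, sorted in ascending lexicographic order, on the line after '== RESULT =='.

Regress:
  G ∩ del = {}  (empty — regression defined)
  G \ add = {at(dock), have(k4), open(d_bay_dock)} \ {at(dock)} = {have(k4), open(d_bay_dock)}
  ∪ pre   = {have(k4), open(d_bay_dock)} ∪ {at(bay), open(d_bay_dock)}
          = {at(bay), have(k4), open(d_bay_dock)}

== RESULT ==
["at(bay)", "have(k4)", "open(d_bay_dock)"]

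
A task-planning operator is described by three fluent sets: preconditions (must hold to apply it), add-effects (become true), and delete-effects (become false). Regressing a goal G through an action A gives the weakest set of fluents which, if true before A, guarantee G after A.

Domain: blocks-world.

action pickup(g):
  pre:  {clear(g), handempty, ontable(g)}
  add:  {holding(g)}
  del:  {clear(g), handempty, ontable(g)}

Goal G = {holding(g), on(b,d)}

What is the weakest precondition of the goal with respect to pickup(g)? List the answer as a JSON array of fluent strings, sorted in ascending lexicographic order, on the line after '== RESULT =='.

Compute (G \ add) ∪ pre:
  G ∩ del = {}  (empty — regression defined)
  G \ add = {holding(g), on(b,d)} \ {holding(g)} = {on(b,d)}
  ∪ pre   = {on(b,d)} ∪ {clear(g), handempty, ontable(g)}
          = {clear(g), handempty, on(b,d), ontable(g)}

== RESULT ==
["clear(g)", "handempty", "on(b,d)", "ontable(g)"]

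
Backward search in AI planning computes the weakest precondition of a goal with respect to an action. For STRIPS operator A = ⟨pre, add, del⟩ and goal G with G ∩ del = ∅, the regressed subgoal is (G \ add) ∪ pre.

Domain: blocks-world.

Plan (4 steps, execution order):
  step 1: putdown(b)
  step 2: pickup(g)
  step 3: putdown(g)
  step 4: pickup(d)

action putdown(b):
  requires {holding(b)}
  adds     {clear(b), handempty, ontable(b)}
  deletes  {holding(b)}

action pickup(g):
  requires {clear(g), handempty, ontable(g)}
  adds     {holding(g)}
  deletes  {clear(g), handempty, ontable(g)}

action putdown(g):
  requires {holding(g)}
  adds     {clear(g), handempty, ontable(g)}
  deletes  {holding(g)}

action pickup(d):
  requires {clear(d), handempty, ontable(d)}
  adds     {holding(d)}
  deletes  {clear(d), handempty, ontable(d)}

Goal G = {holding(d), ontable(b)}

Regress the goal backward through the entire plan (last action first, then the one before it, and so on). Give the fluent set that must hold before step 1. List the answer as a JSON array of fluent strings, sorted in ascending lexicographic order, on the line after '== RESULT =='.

Regress step by step:
  through step 4 (pickup(d)): drop {holding(d)}, keep {ontable(b)}, require {clear(d), handempty, ontable(d)}
    → {clear(d), handempty, ontable(b), ontable(d)}
  through step 3 (putdown(g)): drop {handempty}, keep {clear(d), ontable(b), ontable(d)}, require {holding(g)}
    → {clear(d), holding(g), ontable(b), ontable(d)}
  through step 2 (pickup(g)): drop {holding(g)}, keep {clear(d), ontable(b), ontable(d)}, require {clear(g), handempty, ontable(g)}
    → {clear(d), clear(g), handempty, ontable(b), ontable(d), ontable(g)}
  through step 1 (putdown(b)): drop {handempty, ontable(b)}, keep {clear(d), clear(g), ontable(d), ontable(g)}, require {holding(b)}
    → {clear(d), clear(g), holding(b), ontable(d), ontable(g)}

== RESULT ==
["clear(d)", "clear(g)", "holding(b)", "ontable(d)", "ontable(g)"]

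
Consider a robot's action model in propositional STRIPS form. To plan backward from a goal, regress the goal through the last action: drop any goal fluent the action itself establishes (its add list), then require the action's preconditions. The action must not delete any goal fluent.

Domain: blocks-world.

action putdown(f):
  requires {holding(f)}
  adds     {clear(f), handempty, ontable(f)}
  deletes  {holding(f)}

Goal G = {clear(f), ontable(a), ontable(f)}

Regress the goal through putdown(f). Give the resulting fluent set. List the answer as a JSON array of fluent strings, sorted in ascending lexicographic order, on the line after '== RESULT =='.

Regress:
  G ∩ del = {}  (empty — regression defined)
  G \ add = {clear(f), ontable(a), ontable(f)} \ {clear(f), handempty, ontable(f)} = {ontable(a)}
  ∪ pre   = {ontable(a)} ∪ {holding(f)}
          = {holding(f), ontable(a)}

== RESULT ==
["holding(f)", "ontable(a)"]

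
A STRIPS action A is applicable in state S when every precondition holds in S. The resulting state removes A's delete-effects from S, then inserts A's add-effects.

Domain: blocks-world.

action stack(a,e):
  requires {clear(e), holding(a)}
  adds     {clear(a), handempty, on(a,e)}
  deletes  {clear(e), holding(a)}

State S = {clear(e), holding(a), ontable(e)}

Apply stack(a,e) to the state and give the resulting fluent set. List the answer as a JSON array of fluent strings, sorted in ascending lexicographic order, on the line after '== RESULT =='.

Progress:
  pre ⊆ S: {clear(e), holding(a)} ⊆ S  — applicable
  S \ del = {ontable(e)}
  ∪ add   = {clear(a), handempty, on(a,e), ontable(e)}

== RESULT ==
["clear(a)", "handempty", "on(a,e)", "ontable(e)"]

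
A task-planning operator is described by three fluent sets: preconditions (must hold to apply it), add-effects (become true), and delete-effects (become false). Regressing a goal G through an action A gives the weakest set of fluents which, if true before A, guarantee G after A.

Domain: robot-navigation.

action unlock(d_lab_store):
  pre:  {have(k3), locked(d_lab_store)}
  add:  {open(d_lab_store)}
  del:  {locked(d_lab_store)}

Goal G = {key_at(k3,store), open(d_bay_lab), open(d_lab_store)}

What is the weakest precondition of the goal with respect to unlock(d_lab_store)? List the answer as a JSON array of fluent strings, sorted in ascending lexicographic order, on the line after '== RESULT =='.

Compute (G \ add) ∪ pre:
  G ∩ del = {}  (empty — regression defined)
  G \ add = {key_at(k3,store), open(d_bay_lab), open(d_lab_store)} \ {open(d_lab_store)} = {key_at(k3,store), open(d_bay_lab)}
  ∪ pre   = {key_at(k3,store), open(d_bay_lab)} ∪ {have(k3), locked(d_lab_store)}
          = {have(k3), key_at(k3,store), locked(d_lab_store), open(d_bay_lab)}

== RESULT ==
["have(k3)", "key_at(k3,store)", "locked(d_lab_store)", "open(d_bay_lab)"]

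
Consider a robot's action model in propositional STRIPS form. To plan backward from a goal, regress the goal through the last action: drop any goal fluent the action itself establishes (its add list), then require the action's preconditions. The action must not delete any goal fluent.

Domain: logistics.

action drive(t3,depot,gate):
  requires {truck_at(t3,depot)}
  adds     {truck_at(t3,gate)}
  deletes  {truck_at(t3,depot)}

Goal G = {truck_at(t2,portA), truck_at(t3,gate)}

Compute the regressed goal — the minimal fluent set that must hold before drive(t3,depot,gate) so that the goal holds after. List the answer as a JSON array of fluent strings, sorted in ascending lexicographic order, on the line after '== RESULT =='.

Regress:
  G ∩ del = {}  (empty — regression defined)
  G \ add = {truck_at(t2,portA), truck_at(t3,gate)} \ {truck_at(t3,gate)} = {truck_at(t2,portA)}
  ∪ pre   = {truck_at(t2,portA)} ∪ {truck_at(t3,depot)}
          = {truck_at(t2,portA), truck_at(t3,depot)}

== RESULT ==
["truck_at(t2,portA)", "truck_at(t3,depot)"]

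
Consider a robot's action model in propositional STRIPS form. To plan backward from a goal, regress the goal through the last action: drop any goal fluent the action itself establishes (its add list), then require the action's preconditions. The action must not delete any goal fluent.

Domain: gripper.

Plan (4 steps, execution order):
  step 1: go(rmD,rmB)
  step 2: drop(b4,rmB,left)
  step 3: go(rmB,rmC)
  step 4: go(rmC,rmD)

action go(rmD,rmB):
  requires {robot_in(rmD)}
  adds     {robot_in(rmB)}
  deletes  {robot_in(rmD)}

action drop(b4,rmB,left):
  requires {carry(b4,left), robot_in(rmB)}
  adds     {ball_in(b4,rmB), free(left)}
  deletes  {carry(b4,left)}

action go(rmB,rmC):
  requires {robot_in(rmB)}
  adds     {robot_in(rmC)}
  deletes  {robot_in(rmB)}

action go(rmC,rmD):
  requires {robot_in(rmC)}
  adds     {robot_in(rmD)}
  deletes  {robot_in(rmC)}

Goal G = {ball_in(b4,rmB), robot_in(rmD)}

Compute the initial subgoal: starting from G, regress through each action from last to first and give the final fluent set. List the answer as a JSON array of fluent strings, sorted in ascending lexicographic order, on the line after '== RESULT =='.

Work backward from the goal:
  through step 4 (go(rmC,rmD)): drop {robot_in(rmD)}, keep {ball_in(b4,rmB)}, require {robot_in(rmC)}
    → {ball_in(b4,rmB), robot_in(rmC)}
  through step 3 (go(rmB,rmC)): drop {robot_in(rmC)}, keep {ball_in(b4,rmB)}, require {robot_in(rmB)}
    → {ball_in(b4,rmB), robot_in(rmB)}
  through step 2 (drop(b4,rmB,left)): drop {ball_in(b4,rmB)}, keep {robot_in(rmB)}, require {carry(b4,left), robot_in(rmB)}
    → {carry(b4,left), robot_in(rmB)}
  through step 1 (go(rmD,rmB)): drop {robot_in(rmB)}, keep {carry(b4,left)}, require {robot_in(rmD)}
    → {carry(b4,left), robot_in(rmD)}

== RESULT ==
["carry(b4,left)", "robot_in(rmD)"]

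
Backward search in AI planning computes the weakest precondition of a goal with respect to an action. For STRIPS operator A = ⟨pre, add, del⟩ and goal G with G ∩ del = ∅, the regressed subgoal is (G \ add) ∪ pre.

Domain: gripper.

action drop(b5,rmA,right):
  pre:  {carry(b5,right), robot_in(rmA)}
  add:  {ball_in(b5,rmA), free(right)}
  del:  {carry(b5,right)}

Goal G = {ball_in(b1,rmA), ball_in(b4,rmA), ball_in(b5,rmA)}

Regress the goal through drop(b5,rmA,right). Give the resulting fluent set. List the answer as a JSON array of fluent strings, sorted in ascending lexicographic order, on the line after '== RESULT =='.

Compute (G \ add) ∪ pre:
  G ∩ del = {}  (empty — regression defined)
  G \ add = {ball_in(b1,rmA), ball_in(b4,rmA), ball_in(b5,rmA)} \ {ball_in(b5,rmA), free(right)} = {ball_in(b1,rmA), ball_in(b4,rmA)}
  ∪ pre   = {ball_in(b1,rmA), ball_in(b4,rmA)} ∪ {carry(b5,right), robot_in(rmA)}
          = {ball_in(b1,rmA), ball_in(b4,rmA), carry(b5,right), robot_in(rmA)}

== RESULT ==
["ball_in(b1,rmA)", "ball_in(b4,rmA)", "carry(b5,right)", "robot_in(rmA)"]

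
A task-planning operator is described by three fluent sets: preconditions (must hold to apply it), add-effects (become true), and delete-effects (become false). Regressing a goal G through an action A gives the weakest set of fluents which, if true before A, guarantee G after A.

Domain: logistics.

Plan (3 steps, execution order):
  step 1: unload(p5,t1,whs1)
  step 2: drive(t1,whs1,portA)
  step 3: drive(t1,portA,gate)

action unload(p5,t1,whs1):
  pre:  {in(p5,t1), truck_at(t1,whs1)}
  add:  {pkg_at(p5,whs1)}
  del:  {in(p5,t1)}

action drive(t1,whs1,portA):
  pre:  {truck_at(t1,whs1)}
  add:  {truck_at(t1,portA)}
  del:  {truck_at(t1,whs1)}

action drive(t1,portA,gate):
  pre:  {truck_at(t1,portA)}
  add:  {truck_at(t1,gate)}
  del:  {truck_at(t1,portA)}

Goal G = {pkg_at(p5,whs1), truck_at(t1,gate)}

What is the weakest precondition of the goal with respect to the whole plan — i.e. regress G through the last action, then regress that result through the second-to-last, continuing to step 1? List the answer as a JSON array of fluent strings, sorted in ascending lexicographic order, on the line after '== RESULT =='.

Work backward from the goal:
  through step 3 (drive(t1,portA,gate)): drop {truck_at(t1,gate)}, keep {pkg_at(p5,whs1)}, require {truck_at(t1,portA)}
    → {pkg_at(p5,whs1), truck_at(t1,portA)}
  through step 2 (drive(t1,whs1,portA)): drop {truck_at(t1,portA)}, keep {pkg_at(p5,whs1)}, require {truck_at(t1,whs1)}
    → {pkg_at(p5,whs1), truck_at(t1,whs1)}
  through step 1 (unload(p5,t1,whs1)): drop {pkg_at(p5,whs1)}, keep {truck_at(t1,whs1)}, require {in(p5,t1), truck_at(t1,whs1)}
    → {in(p5,t1), truck_at(t1,whs1)}

== RESULT ==
["in(p5,t1)", "truck_at(t1,whs1)"]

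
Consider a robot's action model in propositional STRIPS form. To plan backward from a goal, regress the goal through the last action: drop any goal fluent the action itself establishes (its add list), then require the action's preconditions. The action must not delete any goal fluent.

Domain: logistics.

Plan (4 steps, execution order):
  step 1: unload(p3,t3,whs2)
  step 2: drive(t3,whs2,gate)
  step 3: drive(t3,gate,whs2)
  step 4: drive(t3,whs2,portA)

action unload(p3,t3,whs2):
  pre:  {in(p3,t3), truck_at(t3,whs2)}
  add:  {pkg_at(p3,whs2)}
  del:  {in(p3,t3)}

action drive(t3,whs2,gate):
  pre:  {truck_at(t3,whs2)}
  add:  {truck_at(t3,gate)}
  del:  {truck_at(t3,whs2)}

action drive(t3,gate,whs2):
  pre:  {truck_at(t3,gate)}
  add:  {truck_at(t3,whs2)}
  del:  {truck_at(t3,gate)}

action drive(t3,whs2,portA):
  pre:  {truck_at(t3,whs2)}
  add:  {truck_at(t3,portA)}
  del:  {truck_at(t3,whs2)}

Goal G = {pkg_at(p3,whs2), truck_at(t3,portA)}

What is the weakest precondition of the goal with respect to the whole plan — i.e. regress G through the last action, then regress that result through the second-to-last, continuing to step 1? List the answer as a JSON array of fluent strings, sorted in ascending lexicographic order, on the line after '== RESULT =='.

Regress step by step:
  through step 4 (drive(t3,whs2,portA)): drop {truck_at(t3,portA)}, keep {pkg_at(p3,whs2)}, require {truck_at(t3,whs2)}
    → {pkg_at(p3,whs2), truck_at(t3,whs2)}
  through step 3 (drive(t3,gate,whs2)): drop {truck_at(t3,whs2)}, keep {pkg_at(p3,whs2)}, require {truck_at(t3,gate)}
    → {pkg_at(p3,whs2), truck_at(t3,gate)}
  through step 2 (drive(t3,whs2,gate)): drop {truck_at(t3,gate)}, keep {pkg_at(p3,whs2)}, require {truck_at(t3,whs2)}
    → {pkg_at(p3,whs2), truck_at(t3,whs2)}
  through step 1 (unload(p3,t3,whs2)): drop {pkg_at(p3,whs2)}, keep {truck_at(t3,whs2)}, require {in(p3,t3), truck_at(t3,whs2)}
    → {in(p3,t3), truck_at(t3,whs2)}

== RESULT ==
["in(p3,t3)", "truck_at(t3,whs2)"]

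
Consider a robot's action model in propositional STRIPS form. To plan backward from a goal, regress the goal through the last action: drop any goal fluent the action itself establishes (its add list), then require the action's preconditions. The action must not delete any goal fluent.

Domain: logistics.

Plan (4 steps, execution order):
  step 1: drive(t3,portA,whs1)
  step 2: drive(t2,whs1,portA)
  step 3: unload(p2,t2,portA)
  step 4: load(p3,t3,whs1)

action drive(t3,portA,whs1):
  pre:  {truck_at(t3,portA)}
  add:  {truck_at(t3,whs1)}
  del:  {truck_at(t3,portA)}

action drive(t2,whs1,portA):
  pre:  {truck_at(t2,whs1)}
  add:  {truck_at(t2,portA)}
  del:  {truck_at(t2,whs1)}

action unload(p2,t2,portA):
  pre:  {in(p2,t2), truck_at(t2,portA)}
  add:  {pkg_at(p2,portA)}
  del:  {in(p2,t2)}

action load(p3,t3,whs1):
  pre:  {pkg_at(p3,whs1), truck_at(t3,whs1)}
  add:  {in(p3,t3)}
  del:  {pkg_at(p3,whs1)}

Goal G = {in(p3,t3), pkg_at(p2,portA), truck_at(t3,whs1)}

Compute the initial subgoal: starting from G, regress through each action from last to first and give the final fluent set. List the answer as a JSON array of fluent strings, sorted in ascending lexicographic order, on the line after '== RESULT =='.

Work backward from the goal:
  through step 4 (load(p3,t3,whs1)): drop {in(p3,t3)}, keep {pkg_at(p2,portA), truck_at(t3,whs1)}, require {pkg_at(p3,whs1), truck_at(t3,whs1)}
    → {pkg_at(p2,portA), pkg_at(p3,whs1), truck_at(t3,whs1)}
  through step 3 (unload(p2,t2,portA)): drop {pkg_at(p2,portA)}, keep {pkg_at(p3,whs1), truck_at(t3,whs1)}, require {in(p2,t2), truck_at(t2,portA)}
    → {in(p2,t2), pkg_at(p3,whs1), truck_at(t2,portA), truck_at(t3,whs1)}
  through step 2 (drive(t2,whs1,portA)): drop {truck_at(t2,portA)}, keep {in(p2,t2), pkg_at(p3,whs1), truck_at(t3,whs1)}, require {truck_at(t2,whs1)}
    → {in(p2,t2), pkg_at(p3,whs1), truck_at(t2,whs1), truck_at(t3,whs1)}
  through step 1 (drive(t3,portA,whs1)): drop {truck_at(t3,whs1)}, keep {in(p2,t2), pkg_at(p3,whs1), truck_at(t2,whs1)}, require {truck_at(t3,portA)}
    → {in(p2,t2), pkg_at(p3,whs1), truck_at(t2,whs1), truck_at(t3,portA)}

== RESULT ==
["in(p2,t2)", "pkg_at(p3,whs1)", "truck_at(t2,whs1)", "truck_at(t3,portA)"]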